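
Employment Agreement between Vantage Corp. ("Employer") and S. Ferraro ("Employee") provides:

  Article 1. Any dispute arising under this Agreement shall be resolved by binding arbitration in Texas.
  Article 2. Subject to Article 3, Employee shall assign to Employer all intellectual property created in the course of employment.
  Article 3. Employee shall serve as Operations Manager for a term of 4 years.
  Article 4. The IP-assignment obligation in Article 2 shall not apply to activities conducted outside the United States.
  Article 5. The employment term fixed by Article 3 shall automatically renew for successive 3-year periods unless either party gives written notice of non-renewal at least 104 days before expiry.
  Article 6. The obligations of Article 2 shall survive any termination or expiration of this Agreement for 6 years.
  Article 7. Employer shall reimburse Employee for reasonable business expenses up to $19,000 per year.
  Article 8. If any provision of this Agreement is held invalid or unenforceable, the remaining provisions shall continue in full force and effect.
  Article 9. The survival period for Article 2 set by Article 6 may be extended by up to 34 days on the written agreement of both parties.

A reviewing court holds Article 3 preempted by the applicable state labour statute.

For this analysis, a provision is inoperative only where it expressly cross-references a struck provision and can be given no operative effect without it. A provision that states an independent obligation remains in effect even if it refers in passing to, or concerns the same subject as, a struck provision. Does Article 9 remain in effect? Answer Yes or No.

Article 3 is struck. Article 5 does nothing except set the renewal of the employment term by reference to Article 3; with Article 3 gone it has no independent effect and is inoperative. Article 2 mentions Article 3 but its own obligation stands independently of Article 3, so Article 2 is not affected. Article 8 is a severability clause and preserves every provision that can still be given independent effect. The provisions still in force are Article 1, Article 2, Article 4, Article 6, Article 7, Article 8, and Article 9. Article 9 is among the surviving provisions, so the answer is yes.

Yes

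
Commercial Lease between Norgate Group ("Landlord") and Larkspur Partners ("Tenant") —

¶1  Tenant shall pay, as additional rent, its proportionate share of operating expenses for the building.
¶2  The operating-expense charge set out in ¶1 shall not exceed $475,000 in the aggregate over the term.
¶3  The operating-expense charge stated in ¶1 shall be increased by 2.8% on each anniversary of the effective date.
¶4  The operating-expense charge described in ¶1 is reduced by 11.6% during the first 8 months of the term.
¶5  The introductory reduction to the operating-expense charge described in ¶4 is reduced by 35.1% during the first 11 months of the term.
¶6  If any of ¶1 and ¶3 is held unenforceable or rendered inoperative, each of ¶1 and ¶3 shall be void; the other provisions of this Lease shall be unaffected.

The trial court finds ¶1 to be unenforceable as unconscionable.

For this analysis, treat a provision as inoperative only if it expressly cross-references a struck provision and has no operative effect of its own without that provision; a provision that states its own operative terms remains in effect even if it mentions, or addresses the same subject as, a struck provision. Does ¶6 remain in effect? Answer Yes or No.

Yes

¶1 is struck. ¶2 has no operative effect of its own apart from ¶1 and is therefore inoperative. The whole of ¶3 is the escalation of the operating-expense charge, defined by reference to ¶1, so ¶3 cannot stand once ¶1 is removed. ¶4 has no operative effect of its own apart from ¶1 and is therefore inoperative. The whole of ¶5 is the introductory reduction to the introductory reduction to the operating-expense charge, defined by reference to ¶4, so ¶5 cannot stand once ¶4 is removed. ¶6 declares ¶1 and ¶3 mutually dependent; since one of them has fallen, all of them are of no effect. The remainder continues in force under ¶6. Only ¶6 remains in effect. ¶6 is among the surviving provisions, so the answer is yes.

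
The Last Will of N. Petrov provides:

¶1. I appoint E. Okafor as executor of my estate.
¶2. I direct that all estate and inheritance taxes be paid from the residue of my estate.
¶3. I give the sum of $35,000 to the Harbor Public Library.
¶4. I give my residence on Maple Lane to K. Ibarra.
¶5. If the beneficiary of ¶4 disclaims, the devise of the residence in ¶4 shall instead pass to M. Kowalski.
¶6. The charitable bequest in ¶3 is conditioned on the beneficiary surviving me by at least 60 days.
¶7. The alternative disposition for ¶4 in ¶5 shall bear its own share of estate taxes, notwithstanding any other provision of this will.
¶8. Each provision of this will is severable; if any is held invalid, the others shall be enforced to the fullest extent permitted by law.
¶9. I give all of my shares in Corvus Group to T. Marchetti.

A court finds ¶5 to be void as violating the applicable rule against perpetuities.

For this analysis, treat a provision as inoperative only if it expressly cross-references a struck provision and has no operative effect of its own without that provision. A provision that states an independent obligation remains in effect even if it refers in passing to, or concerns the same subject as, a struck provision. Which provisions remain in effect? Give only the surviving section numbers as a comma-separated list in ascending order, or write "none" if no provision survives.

¶5 is struck. ¶7 has no operative effect of its own apart from ¶5 and is therefore inoperative. Under the severability clause in ¶8, the remaining provisions continue in force. That leaves ¶1, ¶2, ¶3, ¶4, ¶6, ¶8, and ¶9 in effect.

1, 2, 3, 4, 6, 8, 9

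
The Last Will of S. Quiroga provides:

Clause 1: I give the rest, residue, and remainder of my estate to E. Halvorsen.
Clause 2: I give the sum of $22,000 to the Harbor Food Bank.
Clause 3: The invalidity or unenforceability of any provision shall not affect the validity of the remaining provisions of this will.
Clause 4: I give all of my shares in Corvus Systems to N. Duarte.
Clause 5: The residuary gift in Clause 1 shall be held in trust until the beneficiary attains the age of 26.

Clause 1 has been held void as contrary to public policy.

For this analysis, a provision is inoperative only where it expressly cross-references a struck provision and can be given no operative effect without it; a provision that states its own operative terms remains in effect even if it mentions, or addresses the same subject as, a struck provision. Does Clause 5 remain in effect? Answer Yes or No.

Clause 1 is struck. Clause 5 merely fixes the trust for Clause 1; with Clause 1 gone it has nothing to operate on and falls away. Under the severability clause in Clause 3, the remaining provisions continue in force. That leaves Clause 2, Clause 3, and Clause 4 in effect. Clause 5 is among the inoperative provisions, so the answer is no.

No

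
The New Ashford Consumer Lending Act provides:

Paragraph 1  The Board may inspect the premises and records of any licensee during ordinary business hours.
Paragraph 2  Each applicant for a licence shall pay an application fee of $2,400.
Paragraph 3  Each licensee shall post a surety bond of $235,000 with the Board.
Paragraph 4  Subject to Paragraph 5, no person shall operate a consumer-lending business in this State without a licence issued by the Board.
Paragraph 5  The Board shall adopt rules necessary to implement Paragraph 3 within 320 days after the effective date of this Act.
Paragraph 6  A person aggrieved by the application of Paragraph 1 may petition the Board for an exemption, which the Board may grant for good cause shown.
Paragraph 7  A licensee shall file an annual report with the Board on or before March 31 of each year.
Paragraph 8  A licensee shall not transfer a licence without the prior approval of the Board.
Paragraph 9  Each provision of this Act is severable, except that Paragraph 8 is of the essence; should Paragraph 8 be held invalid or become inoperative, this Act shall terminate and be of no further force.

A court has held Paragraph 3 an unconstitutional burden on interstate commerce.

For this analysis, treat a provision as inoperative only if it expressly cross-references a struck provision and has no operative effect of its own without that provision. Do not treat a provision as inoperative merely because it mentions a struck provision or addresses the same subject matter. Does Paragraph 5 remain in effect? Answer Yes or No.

Paragraph 3 is struck. Paragraph 5 merely fixes the rulemaking mandate for Paragraph 3; with Paragraph 3 gone it has nothing to operate on and falls away. Paragraph 4 mentions Paragraph 5 but its own obligation stands independently of Paragraph 5, so Paragraph 4 is not affected. Paragraph 9 makes Paragraph 8 an essential term, but Paragraph 8 is unaffected, so the severability proviso in Paragraph 9 preserves the remaining provisions. Paragraph 1, Paragraph 2, Paragraph 4, Paragraph 6, Paragraph 7, Paragraph 8, and Paragraph 9 remain in effect. Paragraph 5 is among the inoperative provisions, so the answer is no.

No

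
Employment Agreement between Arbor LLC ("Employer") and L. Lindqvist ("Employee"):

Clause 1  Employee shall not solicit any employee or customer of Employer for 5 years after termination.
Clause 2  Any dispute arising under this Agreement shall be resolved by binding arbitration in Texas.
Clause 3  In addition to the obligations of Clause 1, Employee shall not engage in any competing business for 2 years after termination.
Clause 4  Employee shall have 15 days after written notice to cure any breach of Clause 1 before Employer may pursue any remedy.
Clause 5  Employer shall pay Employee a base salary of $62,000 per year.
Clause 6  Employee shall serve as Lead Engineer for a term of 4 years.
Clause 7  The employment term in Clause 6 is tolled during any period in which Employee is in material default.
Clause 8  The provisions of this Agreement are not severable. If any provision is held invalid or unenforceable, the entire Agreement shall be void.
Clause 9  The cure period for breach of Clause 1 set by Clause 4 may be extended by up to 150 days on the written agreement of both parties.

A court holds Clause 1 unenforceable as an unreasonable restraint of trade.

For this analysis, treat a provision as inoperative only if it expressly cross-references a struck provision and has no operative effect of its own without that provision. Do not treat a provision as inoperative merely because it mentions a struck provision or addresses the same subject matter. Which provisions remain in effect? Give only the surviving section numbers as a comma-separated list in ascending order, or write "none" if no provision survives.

none

Clause 1 is struck. Clause 4 merely fixes the cure period for breach of Clause 1; with Clause 1 gone it has nothing to operate on and falls away. Clause 9 does nothing except set the extension of the cure period for breach of Clause 1 by reference to Clause 4; with Clause 4 gone it has no independent effect and is inoperative. Clause 8 provides that the Agreement is not severable, so the invalidity of any one provision voids the entire Agreement. No provision of the Agreement survives.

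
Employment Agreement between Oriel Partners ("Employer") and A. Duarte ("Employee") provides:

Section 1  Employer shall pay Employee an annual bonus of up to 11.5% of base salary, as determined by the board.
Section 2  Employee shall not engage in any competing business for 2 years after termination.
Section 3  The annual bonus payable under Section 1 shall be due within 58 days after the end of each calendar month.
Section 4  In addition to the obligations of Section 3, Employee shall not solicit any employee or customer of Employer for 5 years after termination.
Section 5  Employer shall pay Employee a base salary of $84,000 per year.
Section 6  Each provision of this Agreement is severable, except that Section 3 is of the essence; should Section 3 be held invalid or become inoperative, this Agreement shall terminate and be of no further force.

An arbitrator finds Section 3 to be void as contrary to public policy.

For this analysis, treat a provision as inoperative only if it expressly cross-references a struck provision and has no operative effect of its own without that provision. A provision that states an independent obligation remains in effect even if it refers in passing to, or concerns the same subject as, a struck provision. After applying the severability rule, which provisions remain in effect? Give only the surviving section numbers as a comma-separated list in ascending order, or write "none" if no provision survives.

none

Section 3 is struck. Nothing else in the Agreement is defined by reference to Section 3. Section 6 makes Section 3 an essential term, and Section 3 is the provision held invalid; under Section 6, the entire Agreement is therefore void. No provision of the Agreement survives.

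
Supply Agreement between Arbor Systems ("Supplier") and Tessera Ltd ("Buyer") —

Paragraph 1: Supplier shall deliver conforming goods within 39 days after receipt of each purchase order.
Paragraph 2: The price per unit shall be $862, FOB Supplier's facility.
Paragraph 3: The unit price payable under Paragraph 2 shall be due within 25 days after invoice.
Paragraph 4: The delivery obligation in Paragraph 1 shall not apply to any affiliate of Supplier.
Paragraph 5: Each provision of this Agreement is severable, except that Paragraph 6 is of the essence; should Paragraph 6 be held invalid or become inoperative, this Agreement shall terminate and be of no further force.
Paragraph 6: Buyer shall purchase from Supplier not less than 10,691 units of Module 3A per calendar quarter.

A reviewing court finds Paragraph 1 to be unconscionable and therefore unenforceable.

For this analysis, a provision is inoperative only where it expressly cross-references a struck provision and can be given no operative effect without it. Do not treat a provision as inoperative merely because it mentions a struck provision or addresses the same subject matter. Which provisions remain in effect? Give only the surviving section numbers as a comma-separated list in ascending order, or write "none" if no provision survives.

Paragraph 1 is struck. Paragraph 4 has no operative effect of its own apart from Paragraph 1 and is therefore inoperative. Paragraph 5 makes Paragraph 6 an essential term, but Paragraph 6 is unaffected, so the severability proviso in Paragraph 5 preserves the remaining provisions. That leaves Paragraph 2, Paragraph 3, Paragraph 5, and Paragraph 6 in effect.

2, 3, 5, 6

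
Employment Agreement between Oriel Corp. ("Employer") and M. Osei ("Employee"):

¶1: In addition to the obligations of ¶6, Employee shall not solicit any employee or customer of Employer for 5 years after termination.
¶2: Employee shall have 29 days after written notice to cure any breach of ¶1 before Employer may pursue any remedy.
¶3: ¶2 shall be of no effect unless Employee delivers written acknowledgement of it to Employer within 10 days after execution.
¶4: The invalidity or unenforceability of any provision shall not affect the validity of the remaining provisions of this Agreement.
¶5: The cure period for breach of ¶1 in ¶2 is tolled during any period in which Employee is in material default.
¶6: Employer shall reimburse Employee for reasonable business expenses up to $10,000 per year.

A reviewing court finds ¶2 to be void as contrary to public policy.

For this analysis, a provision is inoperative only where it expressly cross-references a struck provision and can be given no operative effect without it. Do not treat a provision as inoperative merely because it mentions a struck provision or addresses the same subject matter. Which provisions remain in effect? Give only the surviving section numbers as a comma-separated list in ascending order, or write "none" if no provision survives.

1, 4, 6

¶2 is struck. ¶3 merely fixes the acknowledgement condition for ¶2; with ¶2 gone it has nothing to operate on and falls away. The whole of ¶5 is the tolling of the cure period for breach of ¶1, defined by reference to ¶2, so ¶5 cannot stand once ¶2 is removed. Under the severability clause in ¶4, the remaining provisions continue in force. ¶1, ¶4, and ¶6 remain in effect.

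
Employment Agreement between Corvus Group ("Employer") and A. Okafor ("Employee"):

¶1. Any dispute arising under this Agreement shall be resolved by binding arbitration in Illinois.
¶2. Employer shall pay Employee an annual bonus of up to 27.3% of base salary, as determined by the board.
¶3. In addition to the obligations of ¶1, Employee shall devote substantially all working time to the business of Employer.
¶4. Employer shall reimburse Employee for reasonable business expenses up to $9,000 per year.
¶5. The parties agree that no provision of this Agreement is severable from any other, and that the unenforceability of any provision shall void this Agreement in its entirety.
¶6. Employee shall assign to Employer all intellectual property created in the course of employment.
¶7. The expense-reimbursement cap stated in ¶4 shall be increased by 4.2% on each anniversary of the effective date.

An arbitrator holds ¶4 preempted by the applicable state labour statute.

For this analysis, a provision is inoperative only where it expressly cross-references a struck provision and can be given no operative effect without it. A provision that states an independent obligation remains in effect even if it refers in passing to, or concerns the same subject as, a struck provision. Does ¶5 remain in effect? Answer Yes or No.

¶4 is struck. ¶7 does nothing except set the escalation of the expense-reimbursement cap by reference to ¶4; with ¶4 gone it has no independent effect and is inoperative. ¶5 provides that the Agreement is not severable, so the invalidity of any one provision voids the entire Agreement. No provision of the Agreement survives. ¶5 is among the inoperative provisions, so the answer is no.

No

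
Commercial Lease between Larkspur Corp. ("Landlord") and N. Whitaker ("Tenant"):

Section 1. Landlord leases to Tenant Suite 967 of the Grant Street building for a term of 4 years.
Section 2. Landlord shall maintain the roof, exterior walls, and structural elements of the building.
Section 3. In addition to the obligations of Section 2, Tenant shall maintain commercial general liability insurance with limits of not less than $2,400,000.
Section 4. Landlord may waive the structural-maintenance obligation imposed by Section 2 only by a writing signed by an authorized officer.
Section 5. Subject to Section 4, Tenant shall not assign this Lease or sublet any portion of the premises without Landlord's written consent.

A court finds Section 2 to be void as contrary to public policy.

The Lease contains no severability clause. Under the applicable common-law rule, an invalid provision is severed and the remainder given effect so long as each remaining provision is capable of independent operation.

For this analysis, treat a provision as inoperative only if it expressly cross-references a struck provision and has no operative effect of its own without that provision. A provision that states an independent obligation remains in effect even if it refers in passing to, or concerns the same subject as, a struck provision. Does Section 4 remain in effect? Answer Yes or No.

No

Section 2 is struck. The only function of Section 4 is the waiver condition for Section 2, so it cannot stand once Section 2 is removed. Although Section 5 refers to Section 4, its operative terms do not depend on Section 4, so it remains in effect. Section 3 mentions Section 2 but its own obligation stands independently of Section 2, so Section 3 is not affected. Under the stated default rule, only provisions that cannot operate independently fall away; the rest are enforced. The provisions still in force are Section 1, Section 3, and Section 5. Section 4 is among the inoperative provisions, so the answer is no.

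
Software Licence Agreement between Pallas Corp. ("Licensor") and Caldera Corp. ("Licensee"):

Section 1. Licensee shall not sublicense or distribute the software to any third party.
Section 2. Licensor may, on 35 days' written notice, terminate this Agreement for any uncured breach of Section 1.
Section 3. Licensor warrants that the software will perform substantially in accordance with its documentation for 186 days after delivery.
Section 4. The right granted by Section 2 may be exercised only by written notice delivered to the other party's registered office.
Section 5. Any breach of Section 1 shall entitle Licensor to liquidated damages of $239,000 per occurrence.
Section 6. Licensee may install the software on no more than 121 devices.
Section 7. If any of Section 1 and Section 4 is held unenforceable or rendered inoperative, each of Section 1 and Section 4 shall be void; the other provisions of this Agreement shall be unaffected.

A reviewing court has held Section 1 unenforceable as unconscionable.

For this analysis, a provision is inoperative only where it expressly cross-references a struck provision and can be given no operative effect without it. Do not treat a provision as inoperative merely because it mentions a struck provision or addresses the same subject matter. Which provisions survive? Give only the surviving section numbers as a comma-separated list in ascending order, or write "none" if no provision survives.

3, 6, 7

Section 1 is struck. The only function of Section 2 is the termination right for breach of Section 1, so it cannot stand once Section 1 is removed. Section 5 does nothing except set the liquidated-damages amount by reference to Section 1; with Section 1 gone it has no independent effect and is inoperative. Section 4 operates only by reference to Section 2, so it falls with Section 2. Section 7 declares Section 1 and Section 4 mutually dependent; since one of them has fallen, all of them are of no effect. The remainder continues in force under Section 7. The provisions still in force are Section 3, Section 6, and Section 7.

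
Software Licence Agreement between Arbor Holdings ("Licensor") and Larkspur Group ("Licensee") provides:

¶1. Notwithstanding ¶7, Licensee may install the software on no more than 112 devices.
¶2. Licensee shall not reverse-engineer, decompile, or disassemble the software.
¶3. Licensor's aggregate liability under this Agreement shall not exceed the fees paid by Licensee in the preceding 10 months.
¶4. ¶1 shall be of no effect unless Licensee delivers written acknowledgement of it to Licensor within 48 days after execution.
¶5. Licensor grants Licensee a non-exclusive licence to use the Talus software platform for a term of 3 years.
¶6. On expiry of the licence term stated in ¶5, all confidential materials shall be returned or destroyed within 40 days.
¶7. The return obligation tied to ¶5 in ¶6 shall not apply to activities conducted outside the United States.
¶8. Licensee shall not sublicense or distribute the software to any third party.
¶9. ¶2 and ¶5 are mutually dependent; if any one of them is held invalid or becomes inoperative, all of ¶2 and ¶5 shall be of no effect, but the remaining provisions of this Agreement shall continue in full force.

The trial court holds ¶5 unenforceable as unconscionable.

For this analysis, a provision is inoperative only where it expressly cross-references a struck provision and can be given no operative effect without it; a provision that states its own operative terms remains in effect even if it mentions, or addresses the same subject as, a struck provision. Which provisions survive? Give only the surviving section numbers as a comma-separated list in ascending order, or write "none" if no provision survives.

1, 3, 4, 8, 9

¶5 is struck. ¶6 operates only by reference to ¶5, so it falls with ¶5. ¶7 operates only by reference to ¶6, so it falls with ¶6. Although ¶1 refers to ¶7, its operative terms do not depend on ¶7, so it remains in effect. ¶9 declares ¶2 and ¶5 mutually dependent; since one of them has fallen, all of them are of no effect. That brings down ¶2 as well. The remainder continues in force under ¶9. That leaves ¶1, ¶3, ¶4, ¶8, and ¶9 in effect.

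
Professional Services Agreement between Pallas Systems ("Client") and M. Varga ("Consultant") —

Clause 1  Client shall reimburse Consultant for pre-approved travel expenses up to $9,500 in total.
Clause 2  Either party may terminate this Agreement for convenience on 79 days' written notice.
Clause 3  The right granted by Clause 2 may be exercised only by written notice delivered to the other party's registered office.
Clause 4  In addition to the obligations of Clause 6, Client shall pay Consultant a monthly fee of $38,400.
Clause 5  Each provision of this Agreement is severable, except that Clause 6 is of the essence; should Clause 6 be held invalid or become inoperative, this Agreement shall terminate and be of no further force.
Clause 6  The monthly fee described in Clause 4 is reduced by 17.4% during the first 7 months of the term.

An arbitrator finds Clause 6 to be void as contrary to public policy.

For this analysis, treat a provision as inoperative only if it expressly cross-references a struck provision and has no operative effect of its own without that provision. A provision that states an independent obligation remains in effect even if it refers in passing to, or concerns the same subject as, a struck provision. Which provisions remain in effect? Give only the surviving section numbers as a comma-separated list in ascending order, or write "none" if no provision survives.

none

Clause 6 is struck. Nothing else in the Agreement is defined by reference to Clause 6. Clause 5 makes Clause 6 an essential term, and Clause 6 is the provision held invalid; under Clause 5, the entire Agreement is therefore void. No provision of the Agreement survives.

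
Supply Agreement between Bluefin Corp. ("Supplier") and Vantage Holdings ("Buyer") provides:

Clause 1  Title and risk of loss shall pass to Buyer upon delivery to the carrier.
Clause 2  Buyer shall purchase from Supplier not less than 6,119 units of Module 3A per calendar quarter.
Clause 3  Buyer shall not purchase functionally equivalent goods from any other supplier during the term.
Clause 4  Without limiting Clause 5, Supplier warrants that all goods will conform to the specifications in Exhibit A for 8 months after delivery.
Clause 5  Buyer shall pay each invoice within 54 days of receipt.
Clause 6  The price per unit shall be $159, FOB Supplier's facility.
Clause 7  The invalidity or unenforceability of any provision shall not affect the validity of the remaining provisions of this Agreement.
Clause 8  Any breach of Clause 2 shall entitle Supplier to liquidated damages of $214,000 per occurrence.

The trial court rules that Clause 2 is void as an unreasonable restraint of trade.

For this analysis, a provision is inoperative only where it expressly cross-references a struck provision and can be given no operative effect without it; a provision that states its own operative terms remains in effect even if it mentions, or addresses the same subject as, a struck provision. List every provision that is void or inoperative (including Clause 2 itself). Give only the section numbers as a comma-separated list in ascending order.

2, 8

Clause 2 is struck. Clause 8 has no operative effect of its own apart from Clause 2 and is therefore inoperative. Clause 7 is a severability clause and preserves every provision that can still be given independent effect. Clause 1, Clause 3, Clause 4, Clause 5, Clause 6, and Clause 7 remain in effect.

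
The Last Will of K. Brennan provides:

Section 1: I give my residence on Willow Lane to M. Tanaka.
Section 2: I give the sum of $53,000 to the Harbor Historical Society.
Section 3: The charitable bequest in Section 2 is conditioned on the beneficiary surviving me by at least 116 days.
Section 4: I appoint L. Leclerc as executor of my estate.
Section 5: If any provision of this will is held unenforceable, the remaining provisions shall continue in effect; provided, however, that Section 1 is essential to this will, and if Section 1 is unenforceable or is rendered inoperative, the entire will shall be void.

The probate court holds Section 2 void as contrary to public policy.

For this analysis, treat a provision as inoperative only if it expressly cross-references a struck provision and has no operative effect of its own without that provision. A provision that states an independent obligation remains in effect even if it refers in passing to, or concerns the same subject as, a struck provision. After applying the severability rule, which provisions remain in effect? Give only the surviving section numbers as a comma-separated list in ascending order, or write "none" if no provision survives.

Section 2 is struck. Section 3 merely fixes the survivorship condition on Section 2; with Section 2 gone it has nothing to operate on and falls away. Section 5 makes Section 1 an essential term, but Section 1 is unaffected, so the severability proviso in Section 5 preserves the remaining provisions. Section 1, Section 4, and Section 5 remain in effect.

1, 4, 5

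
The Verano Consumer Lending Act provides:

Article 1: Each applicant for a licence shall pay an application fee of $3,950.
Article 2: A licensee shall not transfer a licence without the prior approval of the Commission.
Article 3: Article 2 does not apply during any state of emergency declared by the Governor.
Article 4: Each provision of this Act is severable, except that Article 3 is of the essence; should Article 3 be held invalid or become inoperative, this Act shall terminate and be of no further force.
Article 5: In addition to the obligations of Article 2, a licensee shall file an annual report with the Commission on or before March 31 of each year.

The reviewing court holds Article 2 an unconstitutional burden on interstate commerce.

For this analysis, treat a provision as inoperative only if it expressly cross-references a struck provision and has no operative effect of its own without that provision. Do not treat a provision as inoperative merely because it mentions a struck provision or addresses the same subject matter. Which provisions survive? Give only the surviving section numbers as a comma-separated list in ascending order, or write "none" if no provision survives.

none

Article 2 is struck. Article 3 has no operative effect of its own apart from Article 2 and is therefore inoperative. Article 4 makes Article 3 an essential term, and Article 3 has been rendered inoperative by the cascade; under Article 4, the entire Act is therefore void. No provision of the Act survives.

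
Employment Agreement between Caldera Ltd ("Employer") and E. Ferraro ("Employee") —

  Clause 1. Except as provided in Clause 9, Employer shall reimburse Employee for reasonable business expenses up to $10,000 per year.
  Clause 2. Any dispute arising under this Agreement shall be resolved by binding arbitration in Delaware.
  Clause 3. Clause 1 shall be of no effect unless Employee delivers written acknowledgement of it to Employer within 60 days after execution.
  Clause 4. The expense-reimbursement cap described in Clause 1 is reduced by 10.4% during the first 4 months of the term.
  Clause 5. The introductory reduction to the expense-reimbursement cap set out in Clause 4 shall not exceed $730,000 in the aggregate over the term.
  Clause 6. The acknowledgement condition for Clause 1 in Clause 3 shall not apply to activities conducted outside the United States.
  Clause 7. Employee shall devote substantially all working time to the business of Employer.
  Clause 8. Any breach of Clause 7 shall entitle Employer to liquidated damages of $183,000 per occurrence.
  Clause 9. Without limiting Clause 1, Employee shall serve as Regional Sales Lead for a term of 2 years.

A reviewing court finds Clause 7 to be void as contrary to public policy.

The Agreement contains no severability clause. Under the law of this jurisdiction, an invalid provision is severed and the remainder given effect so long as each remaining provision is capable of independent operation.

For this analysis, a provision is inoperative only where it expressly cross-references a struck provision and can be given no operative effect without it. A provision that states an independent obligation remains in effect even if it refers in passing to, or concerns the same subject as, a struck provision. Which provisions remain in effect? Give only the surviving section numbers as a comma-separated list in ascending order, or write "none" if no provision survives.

1, 2, 3, 4, 5, 6, 9

Clause 7 is struck. Clause 8 has no operative effect of its own apart from Clause 7 and is therefore inoperative. With no severability clause, the stated default rule severs what cannot stand and enforces each remaining provision that can operate on its own. The provisions still in force are Clause 1, Clause 2, Clause 3, Clause 4, Clause 5, Clause 6, and Clause 9.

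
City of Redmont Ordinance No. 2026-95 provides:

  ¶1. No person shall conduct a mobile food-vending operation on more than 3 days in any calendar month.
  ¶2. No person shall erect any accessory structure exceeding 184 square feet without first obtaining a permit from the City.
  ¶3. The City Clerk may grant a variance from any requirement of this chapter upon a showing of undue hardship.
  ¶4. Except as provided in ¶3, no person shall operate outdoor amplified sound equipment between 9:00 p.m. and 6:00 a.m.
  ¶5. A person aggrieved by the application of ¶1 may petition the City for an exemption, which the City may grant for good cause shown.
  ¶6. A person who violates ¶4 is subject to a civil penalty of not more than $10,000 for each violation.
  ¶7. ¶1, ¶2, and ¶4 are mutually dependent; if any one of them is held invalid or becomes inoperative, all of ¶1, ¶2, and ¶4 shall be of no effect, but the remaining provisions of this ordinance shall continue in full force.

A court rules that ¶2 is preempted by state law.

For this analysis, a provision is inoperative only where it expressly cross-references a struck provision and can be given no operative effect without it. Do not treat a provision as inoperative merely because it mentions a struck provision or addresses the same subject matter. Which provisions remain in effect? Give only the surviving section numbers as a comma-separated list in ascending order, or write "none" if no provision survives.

¶2 is struck. No other provision's operative terms depend on ¶2. ¶7 declares ¶1, ¶2, and ¶4 mutually dependent; since one of them has fallen, all of them are of no effect. That brings down ¶1 and ¶4 as well. ¶5 and ¶6 in turn depend solely on a provision now struck and likewise fall. The remainder continues in force under ¶7. ¶3 and ¶7 remain in effect.

3, 7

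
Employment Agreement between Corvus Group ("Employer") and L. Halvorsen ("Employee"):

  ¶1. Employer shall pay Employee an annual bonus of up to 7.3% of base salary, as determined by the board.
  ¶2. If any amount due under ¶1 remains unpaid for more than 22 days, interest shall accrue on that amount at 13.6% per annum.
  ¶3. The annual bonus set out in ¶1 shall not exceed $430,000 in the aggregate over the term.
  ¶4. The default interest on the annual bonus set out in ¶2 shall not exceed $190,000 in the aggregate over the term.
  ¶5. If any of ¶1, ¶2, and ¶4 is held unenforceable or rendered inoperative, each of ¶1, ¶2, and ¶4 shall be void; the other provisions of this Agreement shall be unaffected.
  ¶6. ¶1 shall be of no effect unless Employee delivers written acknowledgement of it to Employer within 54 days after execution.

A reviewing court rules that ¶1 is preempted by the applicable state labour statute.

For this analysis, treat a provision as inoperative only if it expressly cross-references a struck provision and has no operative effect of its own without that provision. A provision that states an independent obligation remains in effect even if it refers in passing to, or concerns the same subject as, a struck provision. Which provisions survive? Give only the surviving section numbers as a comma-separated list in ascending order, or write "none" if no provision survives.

¶1 is struck. ¶2 operates only by reference to ¶1, so it falls with ¶1. ¶3 has no operative effect of its own apart from ¶1 and is therefore inoperative. ¶6 operates only by reference to ¶1, so it falls with ¶1. ¶4 does nothing except set the aggregate cap on the default interest on the annual bonus by reference to ¶2; with ¶2 gone it has no independent effect and is inoperative. ¶5 declares ¶1, ¶2, and ¶4 mutually dependent; since one of them has fallen, all of them are of no effect. The remainder continues in force under ¶5. Only ¶5 remains in effect.

5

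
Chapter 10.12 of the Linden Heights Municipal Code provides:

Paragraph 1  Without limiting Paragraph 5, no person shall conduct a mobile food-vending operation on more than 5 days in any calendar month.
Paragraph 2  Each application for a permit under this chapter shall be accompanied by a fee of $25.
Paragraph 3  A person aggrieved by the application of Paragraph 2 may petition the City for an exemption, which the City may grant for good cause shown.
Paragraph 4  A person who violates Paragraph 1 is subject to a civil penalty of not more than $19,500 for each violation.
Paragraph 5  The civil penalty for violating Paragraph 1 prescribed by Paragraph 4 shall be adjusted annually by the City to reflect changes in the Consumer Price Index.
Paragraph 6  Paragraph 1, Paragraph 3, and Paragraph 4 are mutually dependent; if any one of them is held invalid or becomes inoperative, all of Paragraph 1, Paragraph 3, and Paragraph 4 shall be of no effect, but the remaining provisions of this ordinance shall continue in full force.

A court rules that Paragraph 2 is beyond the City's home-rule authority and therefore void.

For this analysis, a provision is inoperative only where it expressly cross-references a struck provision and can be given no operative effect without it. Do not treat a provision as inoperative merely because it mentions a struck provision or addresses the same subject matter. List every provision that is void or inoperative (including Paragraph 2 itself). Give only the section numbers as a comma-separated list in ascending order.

Paragraph 2 is struck. Paragraph 3 merely fixes the exemption procedure for Paragraph 2; with Paragraph 2 gone it has nothing to operate on and falls away. Paragraph 6 declares Paragraph 1, Paragraph 3, and Paragraph 4 mutually dependent; since one of them has fallen, all of them are of no effect. That brings down Paragraph 1 and Paragraph 4 as well. Paragraph 5 in turn depends solely on a provision now struck and likewise falls. The remainder continues in force under Paragraph 6. Only Paragraph 6 remains in effect.

1, 2, 3, 4, 5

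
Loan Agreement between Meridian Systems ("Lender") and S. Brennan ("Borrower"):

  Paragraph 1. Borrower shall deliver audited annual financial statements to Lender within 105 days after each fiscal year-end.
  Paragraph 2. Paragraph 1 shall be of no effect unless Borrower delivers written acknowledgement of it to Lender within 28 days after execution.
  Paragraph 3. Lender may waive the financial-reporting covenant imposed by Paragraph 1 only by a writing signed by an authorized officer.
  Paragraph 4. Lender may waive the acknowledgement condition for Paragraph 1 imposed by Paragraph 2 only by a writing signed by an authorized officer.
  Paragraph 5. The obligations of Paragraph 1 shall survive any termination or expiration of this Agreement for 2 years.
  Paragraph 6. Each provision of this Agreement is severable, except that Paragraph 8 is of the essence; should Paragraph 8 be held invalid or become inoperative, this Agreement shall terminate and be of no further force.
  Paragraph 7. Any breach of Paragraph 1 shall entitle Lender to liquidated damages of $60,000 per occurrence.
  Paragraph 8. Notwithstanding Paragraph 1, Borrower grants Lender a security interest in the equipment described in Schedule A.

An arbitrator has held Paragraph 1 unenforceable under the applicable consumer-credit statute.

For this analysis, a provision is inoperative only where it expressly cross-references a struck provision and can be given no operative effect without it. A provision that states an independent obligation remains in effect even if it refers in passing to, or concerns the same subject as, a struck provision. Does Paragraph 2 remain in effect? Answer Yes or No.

Paragraph 1 is struck. The only function of Paragraph 2 is the acknowledgement condition for Paragraph 1, so it cannot stand once Paragraph 1 is removed. The only function of Paragraph 3 is the waiver condition for Paragraph 1, so it cannot stand once Paragraph 1 is removed. Paragraph 5 operates only by reference to Paragraph 1, so it falls with Paragraph 1. The whole of Paragraph 7 is the liquidated-damages amount, defined by reference to Paragraph 1, so Paragraph 7 cannot stand once Paragraph 1 is removed. Paragraph 4 merely fixes the waiver condition for Paragraph 2; with Paragraph 2 gone it has nothing to operate on and falls away. Paragraph 8 mentions Paragraph 1 but its own obligation stands independently of Paragraph 1, so Paragraph 8 is not affected. Paragraph 6 makes Paragraph 8 an essential term, but Paragraph 8 is unaffected, so the severability proviso in Paragraph 6 preserves the remaining provisions. That leaves Paragraph 6 and Paragraph 8 in effect. Paragraph 2 is among the inoperative provisions, so the answer is no.

No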